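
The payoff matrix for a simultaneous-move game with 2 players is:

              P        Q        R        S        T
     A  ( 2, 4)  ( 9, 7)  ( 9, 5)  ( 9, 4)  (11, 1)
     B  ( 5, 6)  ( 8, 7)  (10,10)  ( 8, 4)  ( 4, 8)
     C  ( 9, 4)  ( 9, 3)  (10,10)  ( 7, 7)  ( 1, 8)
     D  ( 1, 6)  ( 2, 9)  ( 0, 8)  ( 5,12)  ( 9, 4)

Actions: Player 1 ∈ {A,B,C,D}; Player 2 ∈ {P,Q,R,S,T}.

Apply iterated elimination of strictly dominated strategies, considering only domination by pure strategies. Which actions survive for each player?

P1 drop D (A beats it: P:2>1 Q:9>2 R:9>0 S:9>5 T:11>9)
P2 drop P (R beats it: A:5>4 B:10>6 C:10>4)
P2 drop S (R beats it: A:5>4 B:10>4 C:10>7)
P2 drop T (R beats it: A:5>1 B:10>8 C:10>8)
P1→{A,B,C} P2→{Q,R}

Survivors P1:{A,B,C} P2:{Q,R}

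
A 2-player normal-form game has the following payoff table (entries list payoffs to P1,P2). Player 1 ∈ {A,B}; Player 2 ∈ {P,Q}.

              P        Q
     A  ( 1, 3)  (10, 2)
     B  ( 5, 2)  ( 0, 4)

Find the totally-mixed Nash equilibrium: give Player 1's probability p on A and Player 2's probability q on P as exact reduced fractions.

P1 indiff ⇒ q·1+(1-q)·10 = q·5+(1-q)·0 ⇒ q(-4) = (1-q)(-10) ⇒ q = 5/7
P2 indiff ⇒ p·3+(1-p)·2 = p·2+(1-p)·4 ⇒ p(1) = (1-p)(2) ⇒ p = 2/3

(p,q) = (2/3, 5/7)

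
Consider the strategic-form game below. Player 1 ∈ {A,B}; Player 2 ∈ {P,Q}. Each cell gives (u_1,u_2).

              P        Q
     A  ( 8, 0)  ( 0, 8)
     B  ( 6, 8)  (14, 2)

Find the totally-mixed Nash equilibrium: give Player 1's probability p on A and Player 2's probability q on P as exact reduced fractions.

p=3/7, q=7/8

P1 indiff ⇒ q·8+(1-q)·0 = q·6+(1-q)·14 ⇒ q(2) = (1-q)(14) ⇒ q = 7/8
P2 indiff ⇒ p·0+(1-p)·8 = p·8+(1-p)·2 ⇒ p(-8) = (1-p)(-6) ⇒ p = 3/7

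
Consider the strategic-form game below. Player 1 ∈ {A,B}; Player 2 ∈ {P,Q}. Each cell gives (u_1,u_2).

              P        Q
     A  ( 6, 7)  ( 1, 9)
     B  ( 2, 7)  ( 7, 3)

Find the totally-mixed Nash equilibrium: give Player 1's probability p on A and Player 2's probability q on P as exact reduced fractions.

P1 mixes 2/3 on A; P2 mixes 3/5 on P

P1 indiff ⇒ q·6+(1-q)·1 = q·2+(1-q)·7 ⇒ q(4) = (1-q)(6) ⇒ q = 3/5
P2 indiff ⇒ p·7+(1-p)·7 = p·9+(1-p)·3 ⇒ p(-2) = (1-p)(-4) ⇒ p = 2/3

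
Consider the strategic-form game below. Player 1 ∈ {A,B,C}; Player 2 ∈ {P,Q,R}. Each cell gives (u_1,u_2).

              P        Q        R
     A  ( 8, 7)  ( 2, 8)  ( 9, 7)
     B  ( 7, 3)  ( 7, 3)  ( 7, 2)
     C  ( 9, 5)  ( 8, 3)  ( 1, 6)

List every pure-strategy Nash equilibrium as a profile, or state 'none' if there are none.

Equilibria: none

(A,P): not NE [P1→C gives 9>8; P2→Q gives 8>7]
(A,Q): not NE [P1→C gives 8>2]
(A,R): not NE [P2→Q gives 8>7]
(B,P): not NE [P1→C gives 9>7]
(B,Q): not NE [P1→C gives 8>7]
(B,R): not NE [P1→A gives 9>7; P2→Q gives 3>2]
(C,P): not NE [P2→R gives 6>5]
(C,Q): not NE [P2→R gives 6>3]
(C,R): not NE [P1→A gives 9>1]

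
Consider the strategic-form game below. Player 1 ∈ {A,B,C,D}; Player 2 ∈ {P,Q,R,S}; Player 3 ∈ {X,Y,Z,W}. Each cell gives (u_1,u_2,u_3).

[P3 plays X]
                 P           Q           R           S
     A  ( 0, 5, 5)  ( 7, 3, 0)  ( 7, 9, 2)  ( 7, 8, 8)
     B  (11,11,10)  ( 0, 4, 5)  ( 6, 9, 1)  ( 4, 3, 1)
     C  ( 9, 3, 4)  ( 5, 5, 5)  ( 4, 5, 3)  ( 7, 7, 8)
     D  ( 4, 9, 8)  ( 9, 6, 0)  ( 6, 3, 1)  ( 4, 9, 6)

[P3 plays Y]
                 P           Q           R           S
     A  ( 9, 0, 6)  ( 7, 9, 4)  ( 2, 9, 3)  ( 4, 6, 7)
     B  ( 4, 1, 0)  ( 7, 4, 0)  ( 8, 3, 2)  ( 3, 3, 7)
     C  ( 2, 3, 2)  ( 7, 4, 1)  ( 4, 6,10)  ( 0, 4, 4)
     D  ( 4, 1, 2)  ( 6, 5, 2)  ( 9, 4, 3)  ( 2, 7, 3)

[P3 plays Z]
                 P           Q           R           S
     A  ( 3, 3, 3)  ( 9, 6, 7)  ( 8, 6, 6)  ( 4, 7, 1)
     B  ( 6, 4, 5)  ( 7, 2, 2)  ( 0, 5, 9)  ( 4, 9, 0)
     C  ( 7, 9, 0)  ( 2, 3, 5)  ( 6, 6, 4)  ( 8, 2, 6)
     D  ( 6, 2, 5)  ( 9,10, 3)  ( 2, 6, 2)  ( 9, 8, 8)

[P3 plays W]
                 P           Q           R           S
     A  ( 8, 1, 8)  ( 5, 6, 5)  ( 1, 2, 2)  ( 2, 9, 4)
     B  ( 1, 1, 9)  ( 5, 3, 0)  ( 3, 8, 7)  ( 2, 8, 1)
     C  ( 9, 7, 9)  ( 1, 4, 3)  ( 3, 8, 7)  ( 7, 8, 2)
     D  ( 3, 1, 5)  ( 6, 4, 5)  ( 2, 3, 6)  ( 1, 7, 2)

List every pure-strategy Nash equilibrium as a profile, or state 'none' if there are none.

NE set: (B,P,X), (C,S,X)

(A,P,X): not NE [P1→B gives 11>0; P2→R gives 9>5; P3→W gives 8>5]
(A,P,Y): not NE [P2→R gives 9>0; P3→W gives 8>6]
(A,P,Z): not NE [P1→C gives 7>3; P2→S gives 7>3; P3→W gives 8>3]
(A,P,W): not NE [P1→C gives 9>8; P2→S gives 9>1]
(A,Q,X): not NE [P1→D gives 9>7; P2→R gives 9>3; P3→Z gives 7>0]
(A,Q,Y): not NE [P3→Z gives 7>4]
(A,Q,Z): not NE [P2→S gives 7>6]
(A,Q,W): not NE [P1→D gives 6>5; P2→S gives 9>6; P3→Z gives 7>5]
(A,R,X): not NE [P3→Z gives 6>2]
(A,R,Y): not NE [P1→D gives 9>2; P3→Z gives 6>3]
(A,R,Z): not NE [P2→S gives 7>6]
(A,R,W): not NE [P1→C gives 3>1; P2→S gives 9>2; P3→Z gives 6>2]
(A,S,X): not NE [P2→R gives 9>8]
(A,S,Y): not NE [P2→R gives 9>6; P3→X gives 8>7]
(A,S,Z): not NE [P1→D gives 9>4; P3→X gives 8>1]
(A,S,W): not NE [P1→C gives 7>2; P3→X gives 8>4]
(B,P,X): NE
(B,P,Y): not NE [P1→A gives 9>4; P2→Q gives 4>1; P3→X gives 10>0]
(B,P,Z): not NE [P1→C gives 7>6; P2→S gives 9>4; P3→X gives 10>5]
(B,P,W): not NE [P1→C gives 9>1; P2→S gives 8>1; P3→X gives 10>9]
(B,Q,X): not NE [P1→D gives 9>0; P2→P gives 11>4]
(B,Q,Y): not NE [P3→X gives 5>0]
(B,Q,Z): not NE [P1→D gives 9>7; P2→S gives 9>2; P3→X gives 5>2]
(B,Q,W): not NE [P1→D gives 6>5; P2→S gives 8>3; P3→X gives 5>0]
(B,R,X): not NE [P1→A gives 7>6; P2→P gives 11>9; P3→Z gives 9>1]
(B,R,Y): not NE [P1→D gives 9>8; P2→Q gives 4>3; P3→Z gives 9>2]
(B,R,Z): not NE [P1→A gives 8>0; P2→S gives 9>5]
(B,R,W): not NE [P3→Z gives 9>7]
(B,S,X): not NE [P1→C gives 7>4; P2→P gives 11>3; P3→Y gives 7>1]
(B,S,Y): not NE [P1→A gives 4>3; P2→Q gives 4>3]
(B,S,Z): not NE [P1→D gives 9>4; P3→Y gives 7>0]
(B,S,W): not NE [P1→C gives 7>2; P3→Y gives 7>1]
(C,P,X): not NE [P1→B gives 11>9; P2→S gives 7>3; P3→W gives 9>4]
(C,P,Y): not NE [P1→A gives 9>2; P2→R gives 6>3; P3→W gives 9>2]
(C,P,Z): not NE [P3→W gives 9>0]
(C,P,W): not NE [P2→S gives 8>7]
(C,Q,X): not NE [P1→D gives 9>5; P2→S gives 7>5]
(C,Q,Y): not NE [P2→R gives 6>4; P3→Z gives 5>1]
(C,Q,Z): not NE [P1→D gives 9>2; P2→P gives 9>3]
(C,Q,W): not NE [P1→D gives 6>1; P2→S gives 8>4; P3→Z gives 5>3]
(C,R,X): not NE [P1→A gives 7>4; P2→S gives 7>5; P3→Y gives 10>3]
(C,R,Y): not NE [P1→D gives 9>4]
(C,R,Z): not NE [P1→A gives 8>6; P2→P gives 9>6; P3→Y gives 10>4]
(C,R,W): not NE [P3→Y gives 10>7]
(C,S,X): NE
(C,S,Y): not NE [P1→A gives 4>0; P2→R gives 6>4; P3→X gives 8>4]
(C,S,Z): not NE [P1→D gives 9>8; P2→P gives 9>2; P3→X gives 8>6]
(C,S,W): not NE [P3→X gives 8>2]
(D,P,X): not NE [P1→B gives 11>4]
(D,P,Y): not NE [P1→A gives 9>4; P2→S gives 7>1; P3→X gives 8>2]
(D,P,Z): not NE [P1→C gives 7>6; P2→Q gives 10>2; P3→X gives 8>5]
(D,P,W): not NE [P1→C gives 9>3; P2→S gives 7>1; P3→X gives 8>5]
(D,Q,X): not NE [P2→S gives 9>6; P3→W gives 5>0]
(D,Q,Y): not NE [P1→C gives 7>6; P2→S gives 7>5; P3→W gives 5>2]
(D,Q,Z): not NE [P3→W gives 5>3]
(D,Q,W): not NE [P2→S gives 7>4]
(D,R,X): not NE [P1→A gives 7>6; P2→S gives 9>3; P3→W gives 6>1]
(D,R,Y): not NE [P2→S gives 7>4; P3→W gives 6>3]
(D,R,Z): not NE [P1→A gives 8>2; P2→Q gives 10>6; P3→W gives 6>2]
(D,R,W): not NE [P1→C gives 3>2; P2→S gives 7>3]
(D,S,X): not NE [P1→C gives 7>4; P3→Z gives 8>6]
(D,S,Y): not NE [P1→A gives 4>2; P3→Z gives 8>3]
(D,S,Z): not NE [P2→Q gives 10>8]
(D,S,W): not NE [P1→C gives 7>1; P3→Z gives 8>2]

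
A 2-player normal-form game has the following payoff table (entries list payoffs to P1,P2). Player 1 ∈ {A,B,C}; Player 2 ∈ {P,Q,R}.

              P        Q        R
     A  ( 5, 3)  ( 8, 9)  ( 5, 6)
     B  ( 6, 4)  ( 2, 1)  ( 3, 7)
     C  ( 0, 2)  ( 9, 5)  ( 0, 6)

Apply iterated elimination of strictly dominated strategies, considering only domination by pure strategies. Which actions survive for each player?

P2 drop P (R beats it: A:6>3 B:7>4 C:6>2)
P1 drop B (A beats it: Q:8>2 R:5>3)
P1→{A,C} P2→{Q,R}

Survivors P1:{A,C} P2:{Q,R}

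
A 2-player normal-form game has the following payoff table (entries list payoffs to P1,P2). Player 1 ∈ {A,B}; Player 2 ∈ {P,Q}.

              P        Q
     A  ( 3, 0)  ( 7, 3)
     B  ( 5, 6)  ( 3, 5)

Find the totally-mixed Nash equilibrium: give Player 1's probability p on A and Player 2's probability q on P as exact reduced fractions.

P1 mixes 1/4 on A; P2 mixes 2/3 on P

P1 indiff ⇒ q·3+(1-q)·7 = q·5+(1-q)·3 ⇒ q(-2) = (1-q)(-4) ⇒ q = 2/3
P2 indiff ⇒ p·0+(1-p)·6 = p·3+(1-p)·5 ⇒ p(-3) = (1-p)(-1) ⇒ p = 1/4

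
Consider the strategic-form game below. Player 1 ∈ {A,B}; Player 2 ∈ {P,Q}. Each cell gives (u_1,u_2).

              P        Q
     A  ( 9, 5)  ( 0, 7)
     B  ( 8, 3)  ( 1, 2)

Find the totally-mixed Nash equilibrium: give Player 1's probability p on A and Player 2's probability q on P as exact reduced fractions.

P1 indiff ⇒ q·9+(1-q)·0 = q·8+(1-q)·1 ⇒ q(1) = (1-q)(1) ⇒ q = 1/2
P2 indiff ⇒ p·5+(1-p)·3 = p·7+(1-p)·2 ⇒ p(-2) = (1-p)(-1) ⇒ p = 1/3

P1 mixes 1/3 on A; P2 mixes 1/2 on P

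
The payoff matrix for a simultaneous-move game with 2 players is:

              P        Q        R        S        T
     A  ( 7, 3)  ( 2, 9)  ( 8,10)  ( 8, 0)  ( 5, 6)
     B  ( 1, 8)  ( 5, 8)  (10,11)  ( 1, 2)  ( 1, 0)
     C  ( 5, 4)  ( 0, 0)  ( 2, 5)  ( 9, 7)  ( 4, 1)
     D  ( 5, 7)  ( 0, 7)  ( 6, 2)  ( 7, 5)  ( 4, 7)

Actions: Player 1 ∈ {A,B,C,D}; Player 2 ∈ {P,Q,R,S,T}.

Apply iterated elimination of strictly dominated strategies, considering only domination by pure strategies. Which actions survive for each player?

P1 drop D (A beats it: P:7>5 Q:2>0 R:8>6 S:8>7 T:5>4)
P2 drop P (R beats it: A:10>3 B:11>8 C:5>4)
P2 drop Q (R beats it: A:10>9 B:11>8 C:5>0)
P2 drop T (R beats it: A:10>6 B:11>0 C:5>1)
P1→{A,B,C} P2→{R,S}

IESDS → P1:{A,B,C} P2:{R,S}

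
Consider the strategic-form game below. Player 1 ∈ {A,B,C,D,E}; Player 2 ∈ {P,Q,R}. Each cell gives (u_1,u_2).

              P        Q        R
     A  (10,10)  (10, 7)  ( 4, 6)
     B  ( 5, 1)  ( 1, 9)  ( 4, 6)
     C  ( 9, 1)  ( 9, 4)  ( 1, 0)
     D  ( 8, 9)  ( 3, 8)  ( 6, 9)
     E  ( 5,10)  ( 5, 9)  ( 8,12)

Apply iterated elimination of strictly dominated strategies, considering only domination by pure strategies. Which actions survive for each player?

P1 drop B (D beats it: P:8>5 Q:3>1 R:6>4)
P1 drop C (A beats it: P:10>9 Q:10>9 R:4>1)
P2 drop Q (P beats it: A:10>7 D:9>8 E:10>9)
P1→{A,D,E} P2→{P,R}

IESDS → P1:{A,D,E} P2:{P,R}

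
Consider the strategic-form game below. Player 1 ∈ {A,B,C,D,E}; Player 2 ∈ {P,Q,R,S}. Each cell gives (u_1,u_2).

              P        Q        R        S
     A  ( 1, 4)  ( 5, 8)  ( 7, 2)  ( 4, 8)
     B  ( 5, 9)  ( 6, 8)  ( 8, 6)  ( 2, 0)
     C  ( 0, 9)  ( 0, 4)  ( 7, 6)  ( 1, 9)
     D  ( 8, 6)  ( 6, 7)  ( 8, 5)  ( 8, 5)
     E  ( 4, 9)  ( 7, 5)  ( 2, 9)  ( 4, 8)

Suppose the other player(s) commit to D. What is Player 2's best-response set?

u_2(P vs D) = 6
u_2(Q vs D) = 7
u_2(R vs D) = 5
u_2(S vs D) = 5
max payoff 7 at {Q}

P2 best: {Q}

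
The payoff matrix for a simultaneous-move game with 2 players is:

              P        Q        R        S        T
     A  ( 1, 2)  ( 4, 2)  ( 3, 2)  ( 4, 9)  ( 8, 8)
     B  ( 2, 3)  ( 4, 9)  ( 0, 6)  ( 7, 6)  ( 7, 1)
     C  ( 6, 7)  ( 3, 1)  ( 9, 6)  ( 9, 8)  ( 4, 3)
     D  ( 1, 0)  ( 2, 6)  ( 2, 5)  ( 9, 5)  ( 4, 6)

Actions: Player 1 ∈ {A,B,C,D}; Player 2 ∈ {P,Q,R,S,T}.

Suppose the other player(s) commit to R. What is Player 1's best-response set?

BR_1 = {C}

u_1(A vs R) = 3
u_1(B vs R) = 0
u_1(C vs R) = 9
u_1(D vs R) = 2
max payoff 9 at {C}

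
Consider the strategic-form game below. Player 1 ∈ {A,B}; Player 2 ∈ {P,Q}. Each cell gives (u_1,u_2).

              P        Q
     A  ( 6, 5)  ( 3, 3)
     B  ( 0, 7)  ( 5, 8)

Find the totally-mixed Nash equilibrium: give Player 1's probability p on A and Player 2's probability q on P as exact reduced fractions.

P1 indiff ⇒ q·6+(1-q)·3 = q·0+(1-q)·5 ⇒ q(6) = (1-q)(2) ⇒ q = 1/4
P2 indiff ⇒ p·5+(1-p)·7 = p·3+(1-p)·8 ⇒ p(2) = (1-p)(1) ⇒ p = 1/3

(p,q) = (1/3, 1/4)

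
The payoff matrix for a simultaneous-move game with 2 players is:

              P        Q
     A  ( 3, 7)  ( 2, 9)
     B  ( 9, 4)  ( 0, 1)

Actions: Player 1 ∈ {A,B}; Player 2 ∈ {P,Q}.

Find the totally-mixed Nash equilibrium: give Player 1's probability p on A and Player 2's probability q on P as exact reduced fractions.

P1 indiff ⇒ q·3+(1-q)·2 = q·9+(1-q)·0 ⇒ q(-6) = (1-q)(-2) ⇒ q = 1/4
P2 indiff ⇒ p·7+(1-p)·4 = p·9+(1-p)·1 ⇒ p(-2) = (1-p)(-3) ⇒ p = 3/5

(p,q) = (3/5, 1/4)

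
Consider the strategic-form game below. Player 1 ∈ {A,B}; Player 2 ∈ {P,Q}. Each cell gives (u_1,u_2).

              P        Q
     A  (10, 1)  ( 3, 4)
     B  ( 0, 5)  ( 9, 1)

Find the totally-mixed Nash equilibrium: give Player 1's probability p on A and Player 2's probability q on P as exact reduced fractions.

p=4/7, q=3/8

P1 indiff ⇒ q·10+(1-q)·3 = q·0+(1-q)·9 ⇒ q(10) = (1-q)(6) ⇒ q = 3/8
P2 indiff ⇒ p·1+(1-p)·5 = p·4+(1-p)·1 ⇒ p(-3) = (1-p)(-4) ⇒ p = 4/7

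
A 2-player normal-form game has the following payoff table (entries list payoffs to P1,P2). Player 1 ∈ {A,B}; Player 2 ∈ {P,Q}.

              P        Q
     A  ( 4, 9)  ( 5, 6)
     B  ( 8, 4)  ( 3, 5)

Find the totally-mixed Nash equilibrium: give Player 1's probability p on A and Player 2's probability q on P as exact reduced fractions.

P1 indiff ⇒ q·4+(1-q)·5 = q·8+(1-q)·3 ⇒ q(-4) = (1-q)(-2) ⇒ q = 1/3
P2 indiff ⇒ p·9+(1-p)·4 = p·6+(1-p)·5 ⇒ p(3) = (1-p)(1) ⇒ p = 1/4

(p,q) = (1/4, 1/3)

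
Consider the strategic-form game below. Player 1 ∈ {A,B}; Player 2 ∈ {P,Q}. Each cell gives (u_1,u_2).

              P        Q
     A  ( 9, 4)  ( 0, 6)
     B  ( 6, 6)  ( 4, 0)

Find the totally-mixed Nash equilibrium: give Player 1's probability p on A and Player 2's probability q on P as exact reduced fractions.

(p,q) = (3/4, 4/7)

P1 indiff ⇒ q·9+(1-q)·0 = q·6+(1-q)·4 ⇒ q(3) = (1-q)(4) ⇒ q = 4/7
P2 indiff ⇒ p·4+(1-p)·6 = p·6+(1-p)·0 ⇒ p(-2) = (1-p)(-6) ⇒ p = 3/4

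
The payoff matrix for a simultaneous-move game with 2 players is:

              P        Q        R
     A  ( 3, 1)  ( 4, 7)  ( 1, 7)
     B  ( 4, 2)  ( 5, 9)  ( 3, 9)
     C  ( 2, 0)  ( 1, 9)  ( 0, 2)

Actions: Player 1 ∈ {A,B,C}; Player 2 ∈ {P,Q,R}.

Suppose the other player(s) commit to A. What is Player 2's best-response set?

u_2(P vs A) = 1
u_2(Q vs A) = 7
u_2(R vs A) = 7
max payoff 7 at {Q,R}

argmax u_2 = {Q,R}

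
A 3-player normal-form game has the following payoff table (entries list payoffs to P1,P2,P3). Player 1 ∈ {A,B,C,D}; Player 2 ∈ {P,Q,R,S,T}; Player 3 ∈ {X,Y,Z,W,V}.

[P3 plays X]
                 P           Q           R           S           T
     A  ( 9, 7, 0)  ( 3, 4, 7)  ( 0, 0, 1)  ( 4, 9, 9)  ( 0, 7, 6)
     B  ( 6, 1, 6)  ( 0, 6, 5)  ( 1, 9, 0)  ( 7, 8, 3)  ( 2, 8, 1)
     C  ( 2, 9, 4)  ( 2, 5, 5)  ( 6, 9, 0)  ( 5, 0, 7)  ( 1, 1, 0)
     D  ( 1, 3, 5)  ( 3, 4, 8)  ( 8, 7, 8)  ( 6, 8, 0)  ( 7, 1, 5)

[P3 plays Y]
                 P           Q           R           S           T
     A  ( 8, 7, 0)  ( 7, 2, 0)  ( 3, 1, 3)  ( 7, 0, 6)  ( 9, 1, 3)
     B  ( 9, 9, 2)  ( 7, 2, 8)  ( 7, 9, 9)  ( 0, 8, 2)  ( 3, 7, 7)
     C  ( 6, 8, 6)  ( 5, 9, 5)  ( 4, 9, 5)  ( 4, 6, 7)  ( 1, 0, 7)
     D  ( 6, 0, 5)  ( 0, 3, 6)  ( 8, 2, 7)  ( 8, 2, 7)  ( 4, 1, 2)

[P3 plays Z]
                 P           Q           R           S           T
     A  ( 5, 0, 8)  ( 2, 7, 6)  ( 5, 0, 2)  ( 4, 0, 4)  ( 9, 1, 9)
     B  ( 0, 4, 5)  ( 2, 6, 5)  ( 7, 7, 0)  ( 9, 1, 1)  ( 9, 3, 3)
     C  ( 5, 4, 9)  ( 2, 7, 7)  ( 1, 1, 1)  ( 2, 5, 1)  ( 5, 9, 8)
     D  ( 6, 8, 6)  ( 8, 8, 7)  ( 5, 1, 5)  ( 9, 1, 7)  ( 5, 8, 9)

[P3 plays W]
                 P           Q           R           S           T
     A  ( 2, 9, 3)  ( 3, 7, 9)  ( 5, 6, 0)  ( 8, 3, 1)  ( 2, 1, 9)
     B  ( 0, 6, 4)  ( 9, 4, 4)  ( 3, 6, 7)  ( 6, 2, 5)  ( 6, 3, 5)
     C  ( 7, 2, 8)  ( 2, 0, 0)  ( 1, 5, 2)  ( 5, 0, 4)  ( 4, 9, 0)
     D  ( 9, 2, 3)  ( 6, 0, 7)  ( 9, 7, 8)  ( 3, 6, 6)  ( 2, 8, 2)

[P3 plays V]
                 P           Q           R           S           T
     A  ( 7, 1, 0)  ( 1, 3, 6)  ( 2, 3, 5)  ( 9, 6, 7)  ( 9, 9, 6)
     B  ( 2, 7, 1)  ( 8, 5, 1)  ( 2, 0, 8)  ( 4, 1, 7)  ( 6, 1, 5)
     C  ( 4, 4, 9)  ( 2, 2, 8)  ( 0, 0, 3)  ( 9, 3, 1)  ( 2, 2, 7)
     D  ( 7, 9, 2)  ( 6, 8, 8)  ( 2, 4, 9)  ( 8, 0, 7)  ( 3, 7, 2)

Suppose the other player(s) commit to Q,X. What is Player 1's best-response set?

BR_1 = {A,D}

u_1(A vs Q,X) = 3
u_1(B vs Q,X) = 0
u_1(C vs Q,X) = 2
u_1(D vs Q,X) = 3
max payoff 3 at {A,D}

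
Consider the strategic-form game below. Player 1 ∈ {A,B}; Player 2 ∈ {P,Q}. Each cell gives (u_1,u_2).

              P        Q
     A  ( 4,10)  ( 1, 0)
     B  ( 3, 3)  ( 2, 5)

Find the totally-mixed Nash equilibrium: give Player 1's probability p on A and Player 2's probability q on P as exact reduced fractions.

P1 indiff ⇒ q·4+(1-q)·1 = q·3+(1-q)·2 ⇒ q(1) = (1-q)(1) ⇒ q = 1/2
P2 indiff ⇒ p·10+(1-p)·3 = p·0+(1-p)·5 ⇒ p(10) = (1-p)(2) ⇒ p = 1/6

(p,q) = (1/6, 1/2)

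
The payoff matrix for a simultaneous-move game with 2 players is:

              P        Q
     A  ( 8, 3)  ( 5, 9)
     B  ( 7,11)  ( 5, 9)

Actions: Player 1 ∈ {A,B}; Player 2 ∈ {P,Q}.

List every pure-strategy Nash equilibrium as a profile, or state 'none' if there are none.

(A,P): not NE [P2→Q gives 9>3]
(A,Q): NE
(B,P): not NE [P1→A gives 8>7]
(B,Q): not NE [P2→P gives 11>9]

Nash profiles: (A,Q)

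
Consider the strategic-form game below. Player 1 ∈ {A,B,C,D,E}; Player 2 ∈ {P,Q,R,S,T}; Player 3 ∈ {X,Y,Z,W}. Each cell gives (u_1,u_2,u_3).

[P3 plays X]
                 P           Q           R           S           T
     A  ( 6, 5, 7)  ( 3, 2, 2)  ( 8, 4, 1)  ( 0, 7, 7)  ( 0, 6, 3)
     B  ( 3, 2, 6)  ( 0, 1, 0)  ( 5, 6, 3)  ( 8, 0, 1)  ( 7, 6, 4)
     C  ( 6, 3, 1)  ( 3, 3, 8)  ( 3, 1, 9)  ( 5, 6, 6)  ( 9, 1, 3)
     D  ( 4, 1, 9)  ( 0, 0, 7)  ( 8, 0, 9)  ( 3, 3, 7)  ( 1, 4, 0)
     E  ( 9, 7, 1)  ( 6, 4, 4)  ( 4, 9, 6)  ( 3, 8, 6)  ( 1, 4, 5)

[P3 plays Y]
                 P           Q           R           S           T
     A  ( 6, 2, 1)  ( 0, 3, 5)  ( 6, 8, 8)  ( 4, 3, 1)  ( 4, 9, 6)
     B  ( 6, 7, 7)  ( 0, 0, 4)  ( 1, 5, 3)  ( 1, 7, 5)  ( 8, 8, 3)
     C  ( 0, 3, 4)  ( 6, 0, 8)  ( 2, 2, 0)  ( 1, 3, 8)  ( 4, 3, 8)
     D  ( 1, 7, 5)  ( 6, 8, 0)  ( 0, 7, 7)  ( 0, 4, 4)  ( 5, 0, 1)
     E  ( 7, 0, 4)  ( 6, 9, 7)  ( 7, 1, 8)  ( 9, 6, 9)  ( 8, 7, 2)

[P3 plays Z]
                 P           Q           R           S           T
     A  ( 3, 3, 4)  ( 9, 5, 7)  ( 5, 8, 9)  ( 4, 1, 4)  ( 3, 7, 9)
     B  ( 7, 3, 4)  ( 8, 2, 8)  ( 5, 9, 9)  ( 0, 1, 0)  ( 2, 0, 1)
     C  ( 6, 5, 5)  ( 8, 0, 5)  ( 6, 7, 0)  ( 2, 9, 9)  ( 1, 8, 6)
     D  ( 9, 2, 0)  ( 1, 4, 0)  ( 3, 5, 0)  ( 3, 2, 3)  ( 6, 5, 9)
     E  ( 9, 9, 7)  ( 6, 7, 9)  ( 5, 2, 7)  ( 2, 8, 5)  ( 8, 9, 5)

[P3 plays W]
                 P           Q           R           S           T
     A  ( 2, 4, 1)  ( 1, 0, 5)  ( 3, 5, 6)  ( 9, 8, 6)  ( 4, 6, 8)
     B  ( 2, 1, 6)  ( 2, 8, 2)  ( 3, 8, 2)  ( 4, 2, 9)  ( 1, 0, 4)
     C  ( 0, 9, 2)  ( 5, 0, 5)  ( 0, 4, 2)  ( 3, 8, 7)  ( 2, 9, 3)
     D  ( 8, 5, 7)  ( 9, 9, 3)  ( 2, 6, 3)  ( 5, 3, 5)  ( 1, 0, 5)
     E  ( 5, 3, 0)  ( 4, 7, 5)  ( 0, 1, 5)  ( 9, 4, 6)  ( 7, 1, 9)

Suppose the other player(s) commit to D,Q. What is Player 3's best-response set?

u_3(X vs D,Q) = 7
u_3(Y vs D,Q) = 0
u_3(Z vs D,Q) = 0
u_3(W vs D,Q) = 3
max payoff 7 at {X}

BR_3 = {X}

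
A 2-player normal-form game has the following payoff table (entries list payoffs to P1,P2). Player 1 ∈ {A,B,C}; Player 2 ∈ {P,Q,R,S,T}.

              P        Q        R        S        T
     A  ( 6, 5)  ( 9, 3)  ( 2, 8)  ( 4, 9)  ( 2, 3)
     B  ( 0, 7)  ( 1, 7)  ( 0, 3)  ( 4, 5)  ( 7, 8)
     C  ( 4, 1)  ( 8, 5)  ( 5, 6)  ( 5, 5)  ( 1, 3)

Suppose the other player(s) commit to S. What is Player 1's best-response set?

P1 best: {C}

u_1(A vs S) = 4
u_1(B vs S) = 4
u_1(C vs S) = 5
max payoff 5 at {C}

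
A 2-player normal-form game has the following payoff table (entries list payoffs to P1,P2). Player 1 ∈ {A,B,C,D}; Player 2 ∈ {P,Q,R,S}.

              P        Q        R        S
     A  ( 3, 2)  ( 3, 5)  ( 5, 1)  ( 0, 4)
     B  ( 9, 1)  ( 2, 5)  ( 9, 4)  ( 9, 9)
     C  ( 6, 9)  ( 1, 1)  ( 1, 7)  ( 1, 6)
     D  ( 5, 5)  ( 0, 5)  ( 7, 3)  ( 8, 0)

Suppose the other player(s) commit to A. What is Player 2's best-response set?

u_2(P vs A) = 2
u_2(Q vs A) = 5
u_2(R vs A) = 1
u_2(S vs A) = 4
max payoff 5 at {Q}

argmax u_2 = {Q}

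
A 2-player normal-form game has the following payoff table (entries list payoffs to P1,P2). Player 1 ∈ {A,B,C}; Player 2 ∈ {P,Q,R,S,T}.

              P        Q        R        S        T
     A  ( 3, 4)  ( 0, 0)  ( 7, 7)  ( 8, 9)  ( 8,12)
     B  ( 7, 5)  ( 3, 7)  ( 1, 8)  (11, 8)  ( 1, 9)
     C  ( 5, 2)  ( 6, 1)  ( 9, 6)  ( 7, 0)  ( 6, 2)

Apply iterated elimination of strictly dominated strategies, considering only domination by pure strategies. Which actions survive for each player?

P2 drop P (R beats it: A:7>4 B:8>5 C:6>2)
P2 drop Q (R beats it: A:7>0 B:8>7 C:6>1)
P2 drop S (T beats it: A:12>9 B:9>8 C:2>0)
P1 drop B (A beats it: R:7>1 T:8>1)
P1→{A,C} P2→{R,T}

Survivors P1:{A,C} P2:{R,T}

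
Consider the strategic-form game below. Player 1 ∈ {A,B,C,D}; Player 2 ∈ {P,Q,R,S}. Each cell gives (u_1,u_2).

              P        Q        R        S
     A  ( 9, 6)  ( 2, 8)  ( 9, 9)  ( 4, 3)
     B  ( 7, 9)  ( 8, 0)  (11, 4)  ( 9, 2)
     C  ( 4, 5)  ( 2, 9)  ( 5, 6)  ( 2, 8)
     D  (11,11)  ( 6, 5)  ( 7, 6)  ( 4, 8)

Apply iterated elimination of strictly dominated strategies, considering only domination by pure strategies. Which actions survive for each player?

Survivors P1:{A,B,D} P2:{P,R}

P1 drop C (B beats it: P:7>4 Q:8>2 R:11>5 S:9>2)
P2 drop Q (R beats it: A:9>8 B:4>0 D:6>5)
P2 drop S (P beats it: A:6>3 B:9>2 D:11>8)
P1→{A,B,D} P2→{P,R}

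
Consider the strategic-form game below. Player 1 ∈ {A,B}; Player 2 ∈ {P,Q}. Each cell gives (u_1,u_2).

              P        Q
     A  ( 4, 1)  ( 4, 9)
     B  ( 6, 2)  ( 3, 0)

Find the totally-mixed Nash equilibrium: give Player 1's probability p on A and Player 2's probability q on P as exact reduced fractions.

P1 mixes 1/5 on A; P2 mixes 1/3 on P

P1 indiff ⇒ q·4+(1-q)·4 = q·6+(1-q)·3 ⇒ q(-2) = (1-q)(-1) ⇒ q = 1/3
P2 indiff ⇒ p·1+(1-p)·2 = p·9+(1-p)·0 ⇒ p(-8) = (1-p)(-2) ⇒ p = 1/5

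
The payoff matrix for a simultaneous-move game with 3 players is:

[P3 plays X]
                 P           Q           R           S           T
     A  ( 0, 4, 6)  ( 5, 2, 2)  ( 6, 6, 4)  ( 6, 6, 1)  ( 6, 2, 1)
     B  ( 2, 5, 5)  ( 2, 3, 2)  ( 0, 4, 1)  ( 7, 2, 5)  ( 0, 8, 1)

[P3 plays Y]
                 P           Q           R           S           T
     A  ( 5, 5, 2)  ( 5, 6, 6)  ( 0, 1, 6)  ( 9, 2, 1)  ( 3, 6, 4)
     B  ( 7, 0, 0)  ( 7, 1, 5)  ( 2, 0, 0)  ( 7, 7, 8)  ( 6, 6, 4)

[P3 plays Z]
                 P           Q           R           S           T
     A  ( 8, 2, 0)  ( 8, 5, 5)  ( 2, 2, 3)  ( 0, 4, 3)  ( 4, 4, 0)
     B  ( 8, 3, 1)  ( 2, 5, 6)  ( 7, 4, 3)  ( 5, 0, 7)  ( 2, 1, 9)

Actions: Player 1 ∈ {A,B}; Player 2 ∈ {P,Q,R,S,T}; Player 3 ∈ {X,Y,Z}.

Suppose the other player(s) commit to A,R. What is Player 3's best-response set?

argmax u_3 = {Y}

u_3(X vs A,R) = 4
u_3(Y vs A,R) = 6
u_3(Z vs A,R) = 3
max payoff 6 at {Y}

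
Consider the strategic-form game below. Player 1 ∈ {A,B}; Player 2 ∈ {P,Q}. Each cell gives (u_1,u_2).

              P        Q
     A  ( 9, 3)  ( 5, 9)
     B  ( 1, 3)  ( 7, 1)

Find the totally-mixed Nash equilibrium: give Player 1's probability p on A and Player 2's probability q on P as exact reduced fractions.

(p,q) = (1/4, 1/5)

P1 indiff ⇒ q·9+(1-q)·5 = q·1+(1-q)·7 ⇒ q(8) = (1-q)(2) ⇒ q = 1/5
P2 indiff ⇒ p·3+(1-p)·3 = p·9+(1-p)·1 ⇒ p(-6) = (1-p)(-2) ⇒ p = 1/4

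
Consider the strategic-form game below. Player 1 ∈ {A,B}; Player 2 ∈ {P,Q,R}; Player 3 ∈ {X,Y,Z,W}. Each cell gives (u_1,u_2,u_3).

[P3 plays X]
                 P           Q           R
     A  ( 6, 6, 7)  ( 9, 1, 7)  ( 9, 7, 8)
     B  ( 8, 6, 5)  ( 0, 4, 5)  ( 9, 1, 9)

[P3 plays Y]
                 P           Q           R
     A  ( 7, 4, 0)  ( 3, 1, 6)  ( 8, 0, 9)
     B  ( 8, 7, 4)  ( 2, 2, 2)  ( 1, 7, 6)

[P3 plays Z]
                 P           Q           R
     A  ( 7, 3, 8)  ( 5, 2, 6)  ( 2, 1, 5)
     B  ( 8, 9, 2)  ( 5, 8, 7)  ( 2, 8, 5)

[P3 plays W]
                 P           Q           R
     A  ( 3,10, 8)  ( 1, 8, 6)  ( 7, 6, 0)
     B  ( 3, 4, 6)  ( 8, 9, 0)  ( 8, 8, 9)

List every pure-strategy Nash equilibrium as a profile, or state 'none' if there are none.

PSNE = {(A,P,W)}

(A,P,X): not NE [P1→B gives 8>6; P2→R gives 7>6; P3→W gives 8>7]
(A,P,Y): not NE [P1→B gives 8>7; P3→W gives 8>0]
(A,P,Z): not NE [P1→B gives 8>7]
(A,P,W): NE
(A,Q,X): not NE [P2→R gives 7>1]
(A,Q,Y): not NE [P2→P gives 4>1; P3→X gives 7>6]
(A,Q,Z): not NE [P2→P gives 3>2; P3→X gives 7>6]
(A,Q,W): not NE [P1→B gives 8>1; P2→P gives 10>8; P3→X gives 7>6]
(A,R,X): not NE [P3→Y gives 9>8]
(A,R,Y): not NE [P2→P gives 4>0]
(A,R,Z): not NE [P2→P gives 3>1; P3→Y gives 9>5]
(A,R,W): not NE [P1→B gives 8>7; P2→P gives 10>6; P3→Y gives 9>0]
(B,P,X): not NE [P3→W gives 6>5]
(B,P,Y): not NE [P3→W gives 6>4]
(B,P,Z): not NE [P3→W gives 6>2]
(B,P,W): not NE [P2→Q gives 9>4]
(B,Q,X): not NE [P1→A gives 9>0; P2→P gives 6>4; P3→Z gives 7>5]
(B,Q,Y): not NE [P1→A gives 3>2; P2→R gives 7>2; P3→Z gives 7>2]
(B,Q,Z): not NE [P2→P gives 9>8]
(B,Q,W): not NE [P3→Z gives 7>0]
(B,R,X): not NE [P2→P gives 6>1]
(B,R,Y): not NE [P1→A gives 8>1; P3→W gives 9>6]
(B,R,Z): not NE [P2→P gives 9>8; P3→W gives 9>5]
(B,R,W): not NE [P2→Q gives 9>8]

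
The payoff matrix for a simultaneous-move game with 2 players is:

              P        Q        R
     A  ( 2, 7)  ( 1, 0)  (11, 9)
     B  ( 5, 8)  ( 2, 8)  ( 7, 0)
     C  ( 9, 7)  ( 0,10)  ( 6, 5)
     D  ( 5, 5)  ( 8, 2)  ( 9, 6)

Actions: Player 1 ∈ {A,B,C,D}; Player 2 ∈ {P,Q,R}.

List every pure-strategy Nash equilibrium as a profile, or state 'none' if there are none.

(A,P): not NE [P1→C gives 9>2; P2→R gives 9>7]
(A,Q): not NE [P1→D gives 8>1; P2→R gives 9>0]
(A,R): NE
(B,P): not NE [P1→C gives 9>5]
(B,Q): not NE [P1→D gives 8>2]
(B,R): not NE [P1→A gives 11>7; P2→Q gives 8>0]
(C,P): not NE [P2→Q gives 10>7]
(C,Q): not NE [P1→D gives 8>0]
(C,R): not NE [P1→A gives 11>6; P2→Q gives 10>5]
(D,P): not NE [P1→C gives 9>5; P2→R gives 6>5]
(D,Q): not NE [P2→R gives 6>2]
(D,R): not NE [P1→A gives 11>9]

Nash profiles: (A,R)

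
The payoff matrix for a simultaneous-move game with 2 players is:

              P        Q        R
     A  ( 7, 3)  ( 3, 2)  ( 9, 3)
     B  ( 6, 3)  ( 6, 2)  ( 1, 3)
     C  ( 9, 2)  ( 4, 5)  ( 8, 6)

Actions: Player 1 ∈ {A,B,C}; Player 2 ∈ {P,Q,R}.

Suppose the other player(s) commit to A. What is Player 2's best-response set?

P2 best: {P,R}

u_2(P vs A) = 3
u_2(Q vs A) = 2
u_2(R vs A) = 3
max payoff 3 at {P,R}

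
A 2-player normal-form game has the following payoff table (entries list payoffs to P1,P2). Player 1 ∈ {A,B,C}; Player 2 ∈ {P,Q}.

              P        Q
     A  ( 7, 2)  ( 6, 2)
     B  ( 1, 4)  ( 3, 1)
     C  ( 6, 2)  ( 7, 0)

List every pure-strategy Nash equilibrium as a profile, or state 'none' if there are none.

NE set: (A,P)

(A,P): NE
(A,Q): not NE [P1→C gives 7>6]
(B,P): not NE [P1→A gives 7>1]
(B,Q): not NE [P1→C gives 7>3; P2→P gives 4>1]
(C,P): not NE [P1→A gives 7>6]
(C,Q): not NE [P2→P gives 2>0]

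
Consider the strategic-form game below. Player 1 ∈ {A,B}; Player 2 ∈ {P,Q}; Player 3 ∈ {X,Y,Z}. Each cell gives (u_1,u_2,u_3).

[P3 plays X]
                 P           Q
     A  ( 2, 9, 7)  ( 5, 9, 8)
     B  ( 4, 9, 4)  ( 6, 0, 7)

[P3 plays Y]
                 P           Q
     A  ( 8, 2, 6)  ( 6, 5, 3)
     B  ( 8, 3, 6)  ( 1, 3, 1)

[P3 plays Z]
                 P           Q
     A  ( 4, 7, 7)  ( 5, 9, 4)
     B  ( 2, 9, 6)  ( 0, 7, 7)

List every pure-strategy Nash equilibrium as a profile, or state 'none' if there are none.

Nash profiles: (B,P,Y)

(A,P,X): not NE [P1→B gives 4>2]
(A,P,Y): not NE [P2→Q gives 5>2; P3→Z gives 7>6]
(A,P,Z): not NE [P2→Q gives 9>7]
(A,Q,X): not NE [P1→B gives 6>5]
(A,Q,Y): not NE [P3→X gives 8>3]
(A,Q,Z): not NE [P3→X gives 8>4]
(B,P,X): not NE [P3→Z gives 6>4]
(B,P,Y): NE
(B,P,Z): not NE [P1→A gives 4>2]
(B,Q,X): not NE [P2→P gives 9>0]
(B,Q,Y): not NE [P1→A gives 6>1; P3→Z gives 7>1]
(B,Q,Z): not NE [P1→A gives 5>0; P2→P gives 9>7]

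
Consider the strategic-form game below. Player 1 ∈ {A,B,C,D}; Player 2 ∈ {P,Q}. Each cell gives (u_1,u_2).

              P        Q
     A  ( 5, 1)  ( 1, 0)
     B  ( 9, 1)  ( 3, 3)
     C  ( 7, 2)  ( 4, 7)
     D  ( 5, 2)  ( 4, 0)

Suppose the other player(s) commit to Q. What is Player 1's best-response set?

u_1(A vs Q) = 1
u_1(B vs Q) = 3
u_1(C vs Q) = 4
u_1(D vs Q) = 4
max payoff 4 at {C,D}

BR_1 = {C,D}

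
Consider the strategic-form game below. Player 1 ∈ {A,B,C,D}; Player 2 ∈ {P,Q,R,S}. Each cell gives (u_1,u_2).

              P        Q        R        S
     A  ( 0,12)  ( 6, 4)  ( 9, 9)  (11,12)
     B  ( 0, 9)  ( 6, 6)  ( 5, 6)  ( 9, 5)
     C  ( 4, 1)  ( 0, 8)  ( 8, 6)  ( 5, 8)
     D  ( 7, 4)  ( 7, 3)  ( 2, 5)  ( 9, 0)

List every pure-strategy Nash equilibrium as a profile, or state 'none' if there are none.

(A,P): not NE [P1→D gives 7>0]
(A,Q): not NE [P1→D gives 7>6; P2→S gives 12>4]
(A,R): not NE [P2→S gives 12>9]
(A,S): NE
(B,P): not NE [P1→D gives 7>0]
(B,Q): not NE [P1→D gives 7>6; P2→P gives 9>6]
(B,R): not NE [P1→A gives 9>5; P2→P gives 9>6]
(B,S): not NE [P1→A gives 11>9; P2→P gives 9>5]
(C,P): not NE [P1→D gives 7>4; P2→S gives 8>1]
(C,Q): not NE [P1→D gives 7>0]
(C,R): not NE [P1→A gives 9>8; P2→S gives 8>6]
(C,S): not NE [P1→A gives 11>5]
(D,P): not NE [P2→R gives 5>4]
(D,Q): not NE [P2→R gives 5>3]
(D,R): not NE [P1→A gives 9>2]
(D,S): not NE [P1→A gives 11>9; P2→R gives 5>0]

Nash profiles: (A,S)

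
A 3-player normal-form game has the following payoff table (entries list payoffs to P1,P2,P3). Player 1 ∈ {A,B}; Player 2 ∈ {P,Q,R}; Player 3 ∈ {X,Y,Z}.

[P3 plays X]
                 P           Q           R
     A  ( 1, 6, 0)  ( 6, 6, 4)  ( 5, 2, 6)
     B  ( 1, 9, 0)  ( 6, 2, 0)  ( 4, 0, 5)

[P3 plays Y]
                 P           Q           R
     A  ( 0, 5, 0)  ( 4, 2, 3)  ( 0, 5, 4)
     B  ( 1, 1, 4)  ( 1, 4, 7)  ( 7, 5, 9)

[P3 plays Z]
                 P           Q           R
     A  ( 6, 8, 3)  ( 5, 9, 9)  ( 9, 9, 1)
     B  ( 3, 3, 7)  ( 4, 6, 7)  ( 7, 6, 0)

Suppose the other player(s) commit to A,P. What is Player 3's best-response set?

u_3(X vs A,P) = 0
u_3(Y vs A,P) = 0
u_3(Z vs A,P) = 3
max payoff 3 at {Z}

P3 best: {Z}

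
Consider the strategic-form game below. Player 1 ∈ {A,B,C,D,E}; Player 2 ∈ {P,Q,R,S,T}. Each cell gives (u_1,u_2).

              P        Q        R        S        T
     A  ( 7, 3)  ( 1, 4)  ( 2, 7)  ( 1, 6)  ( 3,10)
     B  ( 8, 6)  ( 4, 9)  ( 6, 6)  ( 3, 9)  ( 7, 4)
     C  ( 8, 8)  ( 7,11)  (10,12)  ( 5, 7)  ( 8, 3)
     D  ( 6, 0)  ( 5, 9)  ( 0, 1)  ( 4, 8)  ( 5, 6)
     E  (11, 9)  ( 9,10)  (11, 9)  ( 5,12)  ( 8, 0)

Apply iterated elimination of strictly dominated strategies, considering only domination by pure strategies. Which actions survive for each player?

IESDS → P1:{C,E} P2:{Q,R,S}

P1 drop A (B beats it: P:8>7 Q:4>1 R:6>2 S:3>1 T:7>3)
P1 drop B (E beats it: P:11>8 Q:9>4 R:11>6 S:5>3 T:8>7)
P1 drop D (C beats it: P:8>6 Q:7>5 R:10>0 S:5>4 T:8>5)
P2 drop P (Q beats it: C:11>8 E:10>9)
P2 drop T (Q beats it: C:11>3 E:10>0)
P1→{C,E} P2→{Q,R,S}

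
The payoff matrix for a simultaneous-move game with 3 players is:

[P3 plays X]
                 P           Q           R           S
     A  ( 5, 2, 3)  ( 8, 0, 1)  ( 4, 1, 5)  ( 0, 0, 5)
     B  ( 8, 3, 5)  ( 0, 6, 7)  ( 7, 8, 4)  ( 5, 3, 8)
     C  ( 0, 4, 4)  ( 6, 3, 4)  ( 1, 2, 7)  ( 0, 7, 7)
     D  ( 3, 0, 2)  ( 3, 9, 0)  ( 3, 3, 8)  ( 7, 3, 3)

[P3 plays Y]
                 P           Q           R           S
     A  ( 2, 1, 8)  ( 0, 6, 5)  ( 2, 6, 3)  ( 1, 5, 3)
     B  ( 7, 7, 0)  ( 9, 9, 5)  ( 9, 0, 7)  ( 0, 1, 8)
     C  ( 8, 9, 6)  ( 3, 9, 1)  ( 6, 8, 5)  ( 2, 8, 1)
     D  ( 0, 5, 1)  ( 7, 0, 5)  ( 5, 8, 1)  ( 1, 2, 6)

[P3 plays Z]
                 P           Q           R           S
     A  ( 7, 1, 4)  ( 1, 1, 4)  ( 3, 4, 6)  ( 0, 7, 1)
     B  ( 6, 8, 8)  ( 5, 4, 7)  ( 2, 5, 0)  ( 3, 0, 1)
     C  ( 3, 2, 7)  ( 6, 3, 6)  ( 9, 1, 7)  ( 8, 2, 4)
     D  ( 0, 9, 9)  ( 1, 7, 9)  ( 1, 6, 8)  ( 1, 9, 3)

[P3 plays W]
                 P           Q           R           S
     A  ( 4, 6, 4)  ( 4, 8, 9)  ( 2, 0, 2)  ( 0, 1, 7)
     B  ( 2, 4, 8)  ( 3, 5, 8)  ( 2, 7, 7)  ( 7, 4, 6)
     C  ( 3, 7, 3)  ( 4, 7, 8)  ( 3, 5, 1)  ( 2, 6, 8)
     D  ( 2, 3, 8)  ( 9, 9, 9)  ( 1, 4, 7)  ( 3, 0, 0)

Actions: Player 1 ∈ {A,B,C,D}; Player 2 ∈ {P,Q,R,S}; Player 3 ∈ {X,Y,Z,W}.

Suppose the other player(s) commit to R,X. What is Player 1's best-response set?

u_1(A vs R,X) = 4
u_1(B vs R,X) = 7
u_1(C vs R,X) = 1
u_1(D vs R,X) = 3
max payoff 7 at {B}

BR_1 = {B}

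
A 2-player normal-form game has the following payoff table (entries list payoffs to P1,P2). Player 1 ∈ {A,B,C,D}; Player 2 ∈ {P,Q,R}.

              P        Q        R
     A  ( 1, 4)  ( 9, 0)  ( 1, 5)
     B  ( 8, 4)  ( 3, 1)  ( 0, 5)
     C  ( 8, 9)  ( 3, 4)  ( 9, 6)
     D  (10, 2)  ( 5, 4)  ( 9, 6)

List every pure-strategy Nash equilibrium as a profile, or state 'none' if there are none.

NE set: (D,R)

(A,P): not NE [P1→D gives 10>1; P2→R gives 5>4]
(A,Q): not NE [P2→R gives 5>0]
(A,R): not NE [P1→D gives 9>1]
(B,P): not NE [P1→D gives 10>8; P2→R gives 5>4]
(B,Q): not NE [P1→A gives 9>3; P2→R gives 5>1]
(B,R): not NE [P1→D gives 9>0]
(C,P): not NE [P1→D gives 10>8]
(C,Q): not NE [P1→A gives 9>3; P2→P gives 9>4]
(C,R): not NE [P2→P gives 9>6]
(D,P): not NE [P2→R gives 6>2]
(D,Q): not NE [P1→A gives 9>5; P2→R gives 6>4]
(D,R): NE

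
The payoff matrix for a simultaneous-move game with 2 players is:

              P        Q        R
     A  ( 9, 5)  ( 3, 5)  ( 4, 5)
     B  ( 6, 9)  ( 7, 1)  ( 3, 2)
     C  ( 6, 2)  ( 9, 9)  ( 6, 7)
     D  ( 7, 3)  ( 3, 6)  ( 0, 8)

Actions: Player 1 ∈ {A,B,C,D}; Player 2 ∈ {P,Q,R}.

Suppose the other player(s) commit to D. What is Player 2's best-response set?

u_2(P vs D) = 3
u_2(Q vs D) = 6
u_2(R vs D) = 8
max payoff 8 at {R}

P2 best: {R}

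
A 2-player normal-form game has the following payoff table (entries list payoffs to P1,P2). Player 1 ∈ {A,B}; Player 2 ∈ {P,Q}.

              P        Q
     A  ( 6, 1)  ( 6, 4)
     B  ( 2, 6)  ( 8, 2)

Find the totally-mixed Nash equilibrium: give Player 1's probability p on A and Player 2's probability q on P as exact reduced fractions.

p=4/7, q=1/3

P1 indiff ⇒ q·6+(1-q)·6 = q·2+(1-q)·8 ⇒ q(4) = (1-q)(2) ⇒ q = 1/3
P2 indiff ⇒ p·1+(1-p)·6 = p·4+(1-p)·2 ⇒ p(-3) = (1-p)(-4) ⇒ p = 4/7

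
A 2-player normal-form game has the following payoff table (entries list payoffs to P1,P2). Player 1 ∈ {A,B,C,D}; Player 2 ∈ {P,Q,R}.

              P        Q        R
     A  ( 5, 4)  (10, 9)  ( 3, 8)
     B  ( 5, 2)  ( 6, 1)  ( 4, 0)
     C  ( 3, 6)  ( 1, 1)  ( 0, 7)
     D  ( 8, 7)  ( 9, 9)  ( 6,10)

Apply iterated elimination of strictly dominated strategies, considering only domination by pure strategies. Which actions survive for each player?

IESDS → P1:{A,D} P2:{Q,R}

P1 drop B (D beats it: P:8>5 Q:9>6 R:6>4)
P1 drop C (A beats it: P:5>3 Q:10>1 R:3>0)
P2 drop P (Q beats it: A:9>4 D:9>7)
P1→{A,D} P2→{Q,R}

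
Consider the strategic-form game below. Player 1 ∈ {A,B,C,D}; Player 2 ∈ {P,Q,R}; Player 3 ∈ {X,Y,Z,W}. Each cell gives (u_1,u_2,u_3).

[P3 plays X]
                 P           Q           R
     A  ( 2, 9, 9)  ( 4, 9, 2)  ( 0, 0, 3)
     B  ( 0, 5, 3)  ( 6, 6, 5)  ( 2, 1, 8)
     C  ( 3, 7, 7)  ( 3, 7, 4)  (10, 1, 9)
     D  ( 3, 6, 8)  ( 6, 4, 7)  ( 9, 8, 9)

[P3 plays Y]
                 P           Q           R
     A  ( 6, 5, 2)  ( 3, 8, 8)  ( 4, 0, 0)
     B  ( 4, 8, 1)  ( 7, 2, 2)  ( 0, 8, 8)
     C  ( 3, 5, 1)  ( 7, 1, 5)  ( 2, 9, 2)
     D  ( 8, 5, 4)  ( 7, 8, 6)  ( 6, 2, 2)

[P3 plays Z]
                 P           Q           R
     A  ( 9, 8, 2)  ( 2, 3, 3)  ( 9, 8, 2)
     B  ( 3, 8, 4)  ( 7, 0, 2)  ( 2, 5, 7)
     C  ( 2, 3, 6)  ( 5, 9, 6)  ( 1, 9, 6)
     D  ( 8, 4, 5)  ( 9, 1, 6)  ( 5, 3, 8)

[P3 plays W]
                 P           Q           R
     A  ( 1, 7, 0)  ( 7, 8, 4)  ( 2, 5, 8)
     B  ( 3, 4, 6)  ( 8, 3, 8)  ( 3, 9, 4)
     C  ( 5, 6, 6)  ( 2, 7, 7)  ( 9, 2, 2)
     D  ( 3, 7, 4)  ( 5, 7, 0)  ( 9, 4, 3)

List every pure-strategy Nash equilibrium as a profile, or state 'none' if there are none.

(A,P,X): not NE [P1→D gives 3>2]
(A,P,Y): not NE [P1→D gives 8>6; P2→Q gives 8>5; P3→X gives 9>2]
(A,P,Z): not NE [P3→X gives 9>2]
(A,P,W): not NE [P1→C gives 5>1; P2→Q gives 8>7; P3→X gives 9>0]
(A,Q,X): not NE [P1→D gives 6>4; P3→Y gives 8>2]
(A,Q,Y): not NE [P1→D gives 7>3]
(A,Q,Z): not NE [P1→D gives 9>2; P2→R gives 8>3; P3→Y gives 8>3]
(A,Q,W): not NE [P1→B gives 8>7; P3→Y gives 8>4]
(A,R,X): not NE [P1→C gives 10>0; P2→Q gives 9>0; P3→W gives 8>3]
(A,R,Y): not NE [P1→D gives 6>4; P2→Q gives 8>0; P3→W gives 8>0]
(A,R,Z): not NE [P3→W gives 8>2]
(A,R,W): not NE [P1→D gives 9>2; P2→Q gives 8>5]
(B,P,X): not NE [P1→D gives 3>0; P2→Q gives 6>5; P3→W gives 6>3]
(B,P,Y): not NE [P1→D gives 8>4; P3→W gives 6>1]
(B,P,Z): not NE [P1→A gives 9>3; P3→W gives 6>4]
(B,P,W): not NE [P1→C gives 5>3; P2→R gives 9>4]
(B,Q,X): not NE [P3→W gives 8>5]
(B,Q,Y): not NE [P2→R gives 8>2; P3→W gives 8>2]
(B,Q,Z): not NE [P1→D gives 9>7; P2→P gives 8>0; P3→W gives 8>2]
(B,Q,W): not NE [P2→R gives 9>3]
(B,R,X): not NE [P1→C gives 10>2; P2→Q gives 6>1]
(B,R,Y): not NE [P1→D gives 6>0]
(B,R,Z): not NE [P1→A gives 9>2; P2→P gives 8>5; P3→Y gives 8>7]
(B,R,W): not NE [P1→D gives 9>3; P3→Y gives 8>4]
(C,P,X): NE
(C,P,Y): not NE [P1→D gives 8>3; P2→R gives 9>5; P3→X gives 7>1]
(C,P,Z): not NE [P1→A gives 9>2; P2→R gives 9>3; P3→X gives 7>6]
(C,P,W): not NE [P2→Q gives 7>6; P3→X gives 7>6]
(C,Q,X): not NE [P1→D gives 6>3; P3→W gives 7>4]
(C,Q,Y): not NE [P2→R gives 9>1; P3→W gives 7>5]
(C,Q,Z): not NE [P1→D gives 9>5; P3→W gives 7>6]
(C,Q,W): not NE [P1→B gives 8>2]
(C,R,X): not NE [P2→Q gives 7>1]
(C,R,Y): not NE [P1→D gives 6>2; P3→X gives 9>2]
(C,R,Z): not NE [P1→A gives 9>1; P3→X gives 9>6]
(C,R,W): not NE [P2→Q gives 7>2; P3→X gives 9>2]
(D,P,X): not NE [P2→R gives 8>6]
(D,P,Y): not NE [P2→Q gives 8>5; P3→X gives 8>4]
(D,P,Z): not NE [P1→A gives 9>8; P3→X gives 8>5]
(D,P,W): not NE [P1→C gives 5>3; P3→X gives 8>4]
(D,Q,X): not NE [P2→R gives 8>4]
(D,Q,Y): not NE [P3→X gives 7>6]
(D,Q,Z): not NE [P2→P gives 4>1; P3→X gives 7>6]
(D,Q,W): not NE [P1→B gives 8>5; P3→X gives 7>0]
(D,R,X): not NE [P1→C gives 10>9]
(D,R,Y): not NE [P2→Q gives 8>2; P3→X gives 9>2]
(D,R,Z): not NE [P1→A gives 9>5; P2→P gives 4>3; P3→X gives 9>8]
(D,R,W): not NE [P2→Q gives 7>4; P3→X gives 9>3]

PSNE = {(C,P,X)}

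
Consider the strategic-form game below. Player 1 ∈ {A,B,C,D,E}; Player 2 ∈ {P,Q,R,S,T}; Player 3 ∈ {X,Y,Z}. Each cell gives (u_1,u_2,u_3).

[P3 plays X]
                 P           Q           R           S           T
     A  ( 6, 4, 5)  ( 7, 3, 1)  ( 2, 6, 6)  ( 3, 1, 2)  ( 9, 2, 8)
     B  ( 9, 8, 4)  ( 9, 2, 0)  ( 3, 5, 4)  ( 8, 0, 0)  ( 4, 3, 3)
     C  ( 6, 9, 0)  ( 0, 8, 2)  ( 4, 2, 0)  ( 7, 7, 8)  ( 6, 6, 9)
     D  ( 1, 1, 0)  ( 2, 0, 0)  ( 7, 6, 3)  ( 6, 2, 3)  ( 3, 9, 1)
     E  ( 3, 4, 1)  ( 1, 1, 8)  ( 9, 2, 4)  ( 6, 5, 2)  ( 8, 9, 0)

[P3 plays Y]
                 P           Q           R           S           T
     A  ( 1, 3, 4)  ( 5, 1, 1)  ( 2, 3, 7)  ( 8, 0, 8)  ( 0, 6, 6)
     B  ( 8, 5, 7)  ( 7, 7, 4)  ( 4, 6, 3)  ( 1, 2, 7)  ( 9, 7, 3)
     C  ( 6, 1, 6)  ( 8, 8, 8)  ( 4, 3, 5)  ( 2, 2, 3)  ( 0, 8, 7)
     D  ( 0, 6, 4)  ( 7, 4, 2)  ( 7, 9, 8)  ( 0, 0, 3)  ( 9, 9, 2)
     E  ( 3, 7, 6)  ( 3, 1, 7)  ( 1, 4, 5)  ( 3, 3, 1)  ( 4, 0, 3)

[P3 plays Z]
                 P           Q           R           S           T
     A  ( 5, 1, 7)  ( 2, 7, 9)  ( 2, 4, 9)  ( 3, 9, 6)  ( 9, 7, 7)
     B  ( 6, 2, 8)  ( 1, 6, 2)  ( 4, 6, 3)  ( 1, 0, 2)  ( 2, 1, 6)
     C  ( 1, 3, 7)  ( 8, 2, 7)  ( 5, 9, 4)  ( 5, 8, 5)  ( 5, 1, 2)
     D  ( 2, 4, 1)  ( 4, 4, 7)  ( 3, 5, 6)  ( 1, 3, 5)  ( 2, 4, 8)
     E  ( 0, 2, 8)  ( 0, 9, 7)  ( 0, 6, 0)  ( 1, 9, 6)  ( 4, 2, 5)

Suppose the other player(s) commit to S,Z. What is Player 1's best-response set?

P1 best: {C}

u_1(A vs S,Z) = 3
u_1(B vs S,Z) = 1
u_1(C vs S,Z) = 5
u_1(D vs S,Z) = 1
u_1(E vs S,Z) = 1
max payoff 5 at {C}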